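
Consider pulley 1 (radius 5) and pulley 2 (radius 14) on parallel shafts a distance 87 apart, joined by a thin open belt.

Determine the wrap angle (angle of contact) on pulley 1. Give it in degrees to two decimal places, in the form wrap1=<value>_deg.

open belt: β = asin((r2−r1)/C) = asin(9/87) = 5.9378°
wrap1 = π − 2β = 168.1245°
wrap2 = π + 2β = 191.8755°

wrap1=168.12_deg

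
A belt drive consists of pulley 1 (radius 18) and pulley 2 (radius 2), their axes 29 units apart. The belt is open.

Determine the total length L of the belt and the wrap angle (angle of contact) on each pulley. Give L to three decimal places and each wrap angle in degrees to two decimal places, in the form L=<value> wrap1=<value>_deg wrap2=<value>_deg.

open belt: β = asin((r2−r1)/C) = asin(-16/29) = -33.4854°
wrap1 = π − 2β = 246.9708°
wrap2 = π + 2β = 113.0292°
tangent length = C·cosβ = 24.1868
L = r1·wrap1 + r2·wrap2 + 2·C·cosβ = 18·4.3105 + 2·1.9727 + 2·24.1868 = 129.9072

L=129.907 wrap1=246.97_deg wrap2=113.03_deg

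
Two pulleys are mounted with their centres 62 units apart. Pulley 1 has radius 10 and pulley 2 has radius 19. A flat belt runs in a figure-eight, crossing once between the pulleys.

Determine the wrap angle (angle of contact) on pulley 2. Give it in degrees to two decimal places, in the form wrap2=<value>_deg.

crossed belt: β = asin((r1+r2)/C) = asin(29/62) = 27.8878°
wrap1 = wrap2 = π + 2β = 235.7756°

wrap2=235.78_deg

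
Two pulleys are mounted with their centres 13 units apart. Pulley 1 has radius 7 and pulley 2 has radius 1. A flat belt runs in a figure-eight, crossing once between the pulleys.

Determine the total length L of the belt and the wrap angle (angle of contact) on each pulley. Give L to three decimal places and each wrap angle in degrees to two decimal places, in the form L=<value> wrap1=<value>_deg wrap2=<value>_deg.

crossed belt: β = asin((r1+r2)/C) = asin(8/13) = 37.9799°
wrap1 = wrap2 = π + 2β = 255.9597°
tangent length = C·cosβ = 10.2470
L = (r1+r2)·wrap + 2·C·cosβ = 8·4.4673 + 2·10.2470 = 56.2326

L=56.233 wrap1=255.96_deg wrap2=255.96_deg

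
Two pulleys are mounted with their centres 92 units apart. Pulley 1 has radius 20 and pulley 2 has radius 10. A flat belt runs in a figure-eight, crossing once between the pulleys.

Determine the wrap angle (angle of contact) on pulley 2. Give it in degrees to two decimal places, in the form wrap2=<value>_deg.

crossed belt: β = asin((r1+r2)/C) = asin(30/92) = 19.0314°
wrap1 = wrap2 = π + 2β = 218.0629°

wrap2=218.06_deg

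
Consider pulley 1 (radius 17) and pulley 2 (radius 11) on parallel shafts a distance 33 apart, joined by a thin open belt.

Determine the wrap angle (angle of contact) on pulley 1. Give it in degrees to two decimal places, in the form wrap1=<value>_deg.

wrap1=200.95_deg

open belt: β = asin((r2−r1)/C) = asin(-6/33) = -10.4757°
wrap1 = π − 2β = 200.9514°
wrap2 = π + 2β = 159.0486°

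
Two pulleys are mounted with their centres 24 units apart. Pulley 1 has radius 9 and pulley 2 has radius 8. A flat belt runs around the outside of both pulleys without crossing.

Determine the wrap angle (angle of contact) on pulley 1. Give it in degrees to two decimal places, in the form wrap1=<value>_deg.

open belt: β = asin((r2−r1)/C) = asin(-1/24) = -2.3880°
wrap1 = π − 2β = 184.7760°
wrap2 = π + 2β = 175.2240°

wrap1=184.78_deg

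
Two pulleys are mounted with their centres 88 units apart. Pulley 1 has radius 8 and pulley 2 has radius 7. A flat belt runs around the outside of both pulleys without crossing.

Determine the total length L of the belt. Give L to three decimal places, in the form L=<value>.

L=223.135

open belt: β = asin((r2−r1)/C) = asin(-1/88) = -0.6511°
wrap1 = π − 2β = 181.3022°
wrap2 = π + 2β = 178.6978°
tangent length = C·cosβ = 87.9943
L = r1·wrap1 + r2·wrap2 + 2·C·cosβ = 8·3.1643 + 7·3.1189 + 2·87.9943 = 223.1353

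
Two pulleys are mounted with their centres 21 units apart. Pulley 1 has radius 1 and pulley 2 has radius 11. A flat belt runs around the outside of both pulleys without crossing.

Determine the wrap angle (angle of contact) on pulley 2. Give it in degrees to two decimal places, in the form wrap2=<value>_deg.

wrap2=236.87_deg

open belt: β = asin((r2−r1)/C) = asin(10/21) = 28.4369°
wrap1 = π − 2β = 123.1262°
wrap2 = π + 2β = 236.8738°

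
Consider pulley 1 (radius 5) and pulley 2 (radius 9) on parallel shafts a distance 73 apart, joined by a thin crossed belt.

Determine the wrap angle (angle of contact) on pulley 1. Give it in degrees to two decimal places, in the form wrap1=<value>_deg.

crossed belt: β = asin((r1+r2)/C) = asin(14/73) = 11.0567°
wrap1 = wrap2 = π + 2β = 202.1135°

wrap1=202.11_deg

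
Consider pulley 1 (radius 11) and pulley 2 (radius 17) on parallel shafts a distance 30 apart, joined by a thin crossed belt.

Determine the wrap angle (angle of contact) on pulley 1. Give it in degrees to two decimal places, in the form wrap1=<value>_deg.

wrap1=317.92_deg

crossed belt: β = asin((r1+r2)/C) = asin(28/30) = 68.9605°
wrap1 = wrap2 = π + 2β = 317.9211°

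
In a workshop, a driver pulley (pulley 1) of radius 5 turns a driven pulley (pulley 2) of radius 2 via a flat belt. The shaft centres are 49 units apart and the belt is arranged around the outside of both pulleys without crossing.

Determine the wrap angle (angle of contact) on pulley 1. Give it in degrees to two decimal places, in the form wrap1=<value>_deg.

wrap1=187.02_deg

open belt: β = asin((r2−r1)/C) = asin(-3/49) = -3.5101°
wrap1 = π − 2β = 187.0202°
wrap2 = π + 2β = 172.9798°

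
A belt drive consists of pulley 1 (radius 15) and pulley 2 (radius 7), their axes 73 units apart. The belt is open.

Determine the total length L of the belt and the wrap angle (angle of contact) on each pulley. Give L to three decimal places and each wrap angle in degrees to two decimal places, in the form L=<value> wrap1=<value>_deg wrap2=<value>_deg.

open belt: β = asin((r2−r1)/C) = asin(-8/73) = -6.2916°
wrap1 = π − 2β = 192.5833°
wrap2 = π + 2β = 167.4167°
tangent length = C·cosβ = 72.5603
L = r1·wrap1 + r2·wrap2 + 2·C·cosβ = 15·3.3612 + 7·2.9220 + 2·72.5603 = 215.9926

L=215.993 wrap1=192.58_deg wrap2=167.42_deg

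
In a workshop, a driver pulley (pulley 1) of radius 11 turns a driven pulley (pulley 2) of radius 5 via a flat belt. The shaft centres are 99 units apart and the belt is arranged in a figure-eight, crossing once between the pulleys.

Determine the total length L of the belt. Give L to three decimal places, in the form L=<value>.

L=250.857

crossed belt: β = asin((r1+r2)/C) = asin(16/99) = 9.3007°
wrap1 = wrap2 = π + 2β = 198.6014°
tangent length = C·cosβ = 97.6985
L = (r1+r2)·wrap + 2·C·cosβ = 16·3.4662 + 2·97.6985 = 250.8570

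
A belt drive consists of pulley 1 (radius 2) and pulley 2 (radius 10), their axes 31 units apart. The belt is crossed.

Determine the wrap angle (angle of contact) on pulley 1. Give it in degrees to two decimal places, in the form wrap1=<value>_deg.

wrap1=225.55_deg

crossed belt: β = asin((r1+r2)/C) = asin(12/31) = 22.7740°
wrap1 = wrap2 = π + 2β = 225.5479°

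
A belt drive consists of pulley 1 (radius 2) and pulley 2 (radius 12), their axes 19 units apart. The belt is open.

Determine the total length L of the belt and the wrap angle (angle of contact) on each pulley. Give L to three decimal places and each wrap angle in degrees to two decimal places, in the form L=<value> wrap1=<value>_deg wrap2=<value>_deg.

L=87.379 wrap1=116.49_deg wrap2=243.51_deg

open belt: β = asin((r2−r1)/C) = asin(10/19) = 31.7569°
wrap1 = π − 2β = 116.4863°
wrap2 = π + 2β = 243.5137°
tangent length = C·cosβ = 16.1555
L = r1·wrap1 + r2·wrap2 + 2·C·cosβ = 2·2.0331 + 12·4.2501 + 2·16.1555 = 87.3785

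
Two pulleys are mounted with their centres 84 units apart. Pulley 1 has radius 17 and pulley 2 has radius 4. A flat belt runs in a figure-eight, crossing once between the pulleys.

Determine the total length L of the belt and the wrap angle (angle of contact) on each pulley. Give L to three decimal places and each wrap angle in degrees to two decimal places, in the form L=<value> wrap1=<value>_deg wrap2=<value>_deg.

L=239.251 wrap1=208.96_deg wrap2=208.96_deg

crossed belt: β = asin((r1+r2)/C) = asin(21/84) = 14.4775°
wrap1 = wrap2 = π + 2β = 208.9550°
tangent length = C·cosβ = 81.3327
L = (r1+r2)·wrap + 2·C·cosβ = 21·3.6470 + 2·81.3327 = 239.2513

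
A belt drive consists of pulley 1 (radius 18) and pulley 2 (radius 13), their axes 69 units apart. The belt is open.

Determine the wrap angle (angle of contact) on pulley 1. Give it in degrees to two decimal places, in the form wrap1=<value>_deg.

wrap1=188.31_deg

open belt: β = asin((r2−r1)/C) = asin(-5/69) = -4.1555°
wrap1 = π − 2β = 188.3110°
wrap2 = π + 2β = 171.6890°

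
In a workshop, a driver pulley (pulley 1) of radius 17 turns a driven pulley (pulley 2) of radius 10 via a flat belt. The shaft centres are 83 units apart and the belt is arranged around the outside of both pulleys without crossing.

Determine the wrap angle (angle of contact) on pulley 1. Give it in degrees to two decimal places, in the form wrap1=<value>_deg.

wrap1=189.68_deg

open belt: β = asin((r2−r1)/C) = asin(-7/83) = -4.8379°
wrap1 = π − 2β = 189.6758°
wrap2 = π + 2β = 170.3242°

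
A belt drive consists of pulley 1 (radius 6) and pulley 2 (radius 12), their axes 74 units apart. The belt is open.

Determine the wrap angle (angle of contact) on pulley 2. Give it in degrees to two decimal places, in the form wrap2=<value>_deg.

open belt: β = asin((r2−r1)/C) = asin(6/74) = 4.6507°
wrap1 = π − 2β = 170.6986°
wrap2 = π + 2β = 189.3014°

wrap2=189.30_deg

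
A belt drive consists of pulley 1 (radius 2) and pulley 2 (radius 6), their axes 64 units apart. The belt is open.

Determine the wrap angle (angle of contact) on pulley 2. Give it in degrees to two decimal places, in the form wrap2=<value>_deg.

open belt: β = asin((r2−r1)/C) = asin(4/64) = 3.5833°
wrap1 = π − 2β = 172.8334°
wrap2 = π + 2β = 187.1666°

wrap2=187.17_deg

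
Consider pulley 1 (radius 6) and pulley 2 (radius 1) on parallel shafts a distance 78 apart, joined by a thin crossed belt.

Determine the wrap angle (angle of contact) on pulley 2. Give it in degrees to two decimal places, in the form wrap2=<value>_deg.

crossed belt: β = asin((r1+r2)/C) = asin(7/78) = 5.1489°
wrap1 = wrap2 = π + 2β = 190.2977°

wrap2=190.30_deg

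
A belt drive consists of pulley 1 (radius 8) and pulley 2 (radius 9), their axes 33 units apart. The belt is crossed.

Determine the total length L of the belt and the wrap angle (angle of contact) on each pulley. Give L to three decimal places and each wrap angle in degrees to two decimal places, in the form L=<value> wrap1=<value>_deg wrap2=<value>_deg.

crossed belt: β = asin((r1+r2)/C) = asin(17/33) = 31.0076°
wrap1 = wrap2 = π + 2β = 242.0152°
tangent length = C·cosβ = 28.2843
L = (r1+r2)·wrap + 2·C·cosβ = 17·4.2240 + 2·28.2843 = 128.3759

L=128.376 wrap1=242.02_deg wrap2=242.02_deg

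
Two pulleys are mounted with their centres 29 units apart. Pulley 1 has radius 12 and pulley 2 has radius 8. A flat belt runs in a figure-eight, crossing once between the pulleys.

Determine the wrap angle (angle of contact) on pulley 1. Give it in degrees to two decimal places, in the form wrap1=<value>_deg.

wrap1=267.21_deg

crossed belt: β = asin((r1+r2)/C) = asin(20/29) = 43.6028°
wrap1 = wrap2 = π + 2β = 267.2056°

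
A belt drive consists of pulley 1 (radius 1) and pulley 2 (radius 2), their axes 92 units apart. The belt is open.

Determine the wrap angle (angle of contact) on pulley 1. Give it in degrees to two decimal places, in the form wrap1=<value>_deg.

wrap1=178.75_deg

open belt: β = asin((r2−r1)/C) = asin(1/92) = 0.6228°
wrap1 = π − 2β = 178.7544°
wrap2 = π + 2β = 181.2456°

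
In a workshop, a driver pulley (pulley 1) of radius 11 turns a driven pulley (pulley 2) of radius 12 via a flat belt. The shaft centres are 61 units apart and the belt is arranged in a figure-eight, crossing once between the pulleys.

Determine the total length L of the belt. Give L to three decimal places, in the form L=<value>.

crossed belt: β = asin((r1+r2)/C) = asin(23/61) = 22.1510°
wrap1 = wrap2 = π + 2β = 224.3020°
tangent length = C·cosβ = 56.4978
L = (r1+r2)·wrap + 2·C·cosβ = 23·3.9148 + 2·56.4978 = 203.0362

L=203.036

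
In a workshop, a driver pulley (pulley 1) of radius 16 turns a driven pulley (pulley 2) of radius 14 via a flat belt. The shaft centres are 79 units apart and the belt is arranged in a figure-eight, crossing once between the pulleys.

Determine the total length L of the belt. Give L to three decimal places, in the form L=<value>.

crossed belt: β = asin((r1+r2)/C) = asin(30/79) = 22.3180°
wrap1 = wrap2 = π + 2β = 224.6360°
tangent length = C·cosβ = 73.0821
L = (r1+r2)·wrap + 2·C·cosβ = 30·3.9206 + 2·73.0821 = 263.7834

L=263.783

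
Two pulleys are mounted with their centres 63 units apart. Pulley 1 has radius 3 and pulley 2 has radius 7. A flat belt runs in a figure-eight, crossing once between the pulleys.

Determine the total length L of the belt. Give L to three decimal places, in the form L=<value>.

crossed belt: β = asin((r1+r2)/C) = asin(10/63) = 9.1332°
wrap1 = wrap2 = π + 2β = 198.2664°
tangent length = C·cosβ = 62.2013
L = (r1+r2)·wrap + 2·C·cosβ = 10·3.4604 + 2·62.2013 = 159.0066

L=159.007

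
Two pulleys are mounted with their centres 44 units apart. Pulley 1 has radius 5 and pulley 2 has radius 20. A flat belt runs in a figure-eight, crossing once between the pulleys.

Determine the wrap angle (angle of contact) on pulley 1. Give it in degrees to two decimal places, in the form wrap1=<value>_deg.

wrap1=249.25_deg

crossed belt: β = asin((r1+r2)/C) = asin(25/44) = 34.6235°
wrap1 = wrap2 = π + 2β = 249.2471°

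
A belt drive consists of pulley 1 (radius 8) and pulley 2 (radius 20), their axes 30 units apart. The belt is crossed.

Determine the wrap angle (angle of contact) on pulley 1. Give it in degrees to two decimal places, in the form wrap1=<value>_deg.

crossed belt: β = asin((r1+r2)/C) = asin(28/30) = 68.9605°
wrap1 = wrap2 = π + 2β = 317.9211°

wrap1=317.92_deg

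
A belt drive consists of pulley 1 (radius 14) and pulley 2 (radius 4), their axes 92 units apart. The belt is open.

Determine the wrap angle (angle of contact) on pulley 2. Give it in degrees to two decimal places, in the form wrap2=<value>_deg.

wrap2=167.52_deg

open belt: β = asin((r2−r1)/C) = asin(-10/92) = -6.2401°
wrap1 = π − 2β = 192.4803°
wrap2 = π + 2β = 167.5197°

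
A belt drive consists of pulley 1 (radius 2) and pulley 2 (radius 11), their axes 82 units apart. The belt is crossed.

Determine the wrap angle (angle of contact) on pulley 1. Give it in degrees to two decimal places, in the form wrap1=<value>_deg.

crossed belt: β = asin((r1+r2)/C) = asin(13/82) = 9.1220°
wrap1 = wrap2 = π + 2β = 198.2439°

wrap1=198.24_deg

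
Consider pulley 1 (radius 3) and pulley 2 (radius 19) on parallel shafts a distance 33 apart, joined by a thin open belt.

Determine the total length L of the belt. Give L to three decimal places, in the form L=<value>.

L=143.037

open belt: β = asin((r2−r1)/C) = asin(16/33) = 29.0025°
wrap1 = π − 2β = 121.9949°
wrap2 = π + 2β = 238.0051°
tangent length = C·cosβ = 28.8617
L = r1·wrap1 + r2·wrap2 + 2·C·cosβ = 3·2.1292 + 19·4.1540 + 2·28.8617 = 143.0366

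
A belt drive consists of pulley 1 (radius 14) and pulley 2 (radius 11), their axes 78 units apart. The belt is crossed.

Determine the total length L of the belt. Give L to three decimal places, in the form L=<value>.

crossed belt: β = asin((r1+r2)/C) = asin(25/78) = 18.6939°
wrap1 = wrap2 = π + 2β = 217.3879°
tangent length = C·cosβ = 73.8850
L = (r1+r2)·wrap + 2·C·cosβ = 25·3.7941 + 2·73.8850 = 242.6234

L=242.623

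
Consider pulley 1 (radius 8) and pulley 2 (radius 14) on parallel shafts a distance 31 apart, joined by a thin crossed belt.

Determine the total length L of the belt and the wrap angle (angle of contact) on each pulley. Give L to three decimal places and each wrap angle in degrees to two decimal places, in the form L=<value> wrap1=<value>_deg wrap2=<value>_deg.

crossed belt: β = asin((r1+r2)/C) = asin(22/31) = 45.2087°
wrap1 = wrap2 = π + 2β = 270.4174°
tangent length = C·cosβ = 21.8403
L = (r1+r2)·wrap + 2·C·cosβ = 22·4.7197 + 2·21.8403 = 147.5135

L=147.513 wrap1=270.42_deg wrap2=270.42_deg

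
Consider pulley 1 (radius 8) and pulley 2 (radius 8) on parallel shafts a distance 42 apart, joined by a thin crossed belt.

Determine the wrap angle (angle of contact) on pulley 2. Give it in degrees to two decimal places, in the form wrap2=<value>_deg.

crossed belt: β = asin((r1+r2)/C) = asin(16/42) = 22.3927°
wrap1 = wrap2 = π + 2β = 224.7854°

wrap2=224.79_deg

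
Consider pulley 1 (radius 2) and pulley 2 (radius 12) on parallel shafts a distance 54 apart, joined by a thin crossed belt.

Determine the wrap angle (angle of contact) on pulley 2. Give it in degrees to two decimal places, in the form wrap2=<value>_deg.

crossed belt: β = asin((r1+r2)/C) = asin(14/54) = 15.0261°
wrap1 = wrap2 = π + 2β = 210.0522°

wrap2=210.05_deg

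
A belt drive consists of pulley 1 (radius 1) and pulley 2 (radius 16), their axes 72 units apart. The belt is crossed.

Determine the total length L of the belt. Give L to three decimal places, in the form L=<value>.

L=201.440

crossed belt: β = asin((r1+r2)/C) = asin(17/72) = 13.6571°
wrap1 = wrap2 = π + 2β = 207.3143°
tangent length = C·cosβ = 69.9643
L = (r1+r2)·wrap + 2·C·cosβ = 17·3.6183 + 2·69.9643 = 201.4399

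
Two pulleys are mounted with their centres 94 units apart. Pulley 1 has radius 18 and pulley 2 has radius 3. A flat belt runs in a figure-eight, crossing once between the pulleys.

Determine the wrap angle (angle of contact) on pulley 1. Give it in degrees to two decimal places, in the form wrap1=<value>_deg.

crossed belt: β = asin((r1+r2)/C) = asin(21/94) = 12.9091°
wrap1 = wrap2 = π + 2β = 205.8181°

wrap1=205.82_deg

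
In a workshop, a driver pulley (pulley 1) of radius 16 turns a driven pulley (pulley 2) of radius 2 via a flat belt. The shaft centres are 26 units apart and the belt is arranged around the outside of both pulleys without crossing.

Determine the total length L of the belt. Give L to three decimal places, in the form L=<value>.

L=116.288

open belt: β = asin((r2−r1)/C) = asin(-14/26) = -32.5790°
wrap1 = π − 2β = 245.1579°
wrap2 = π + 2β = 114.8421°
tangent length = C·cosβ = 21.9089
L = r1·wrap1 + r2·wrap2 + 2·C·cosβ = 16·4.2788 + 2·2.0044 + 2·21.9089 = 116.2876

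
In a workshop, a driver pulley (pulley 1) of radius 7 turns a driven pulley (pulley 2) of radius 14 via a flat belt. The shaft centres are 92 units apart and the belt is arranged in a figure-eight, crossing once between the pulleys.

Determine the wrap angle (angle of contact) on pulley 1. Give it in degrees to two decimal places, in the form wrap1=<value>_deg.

wrap1=206.39_deg

crossed belt: β = asin((r1+r2)/C) = asin(21/92) = 13.1947°
wrap1 = wrap2 = π + 2β = 206.3894°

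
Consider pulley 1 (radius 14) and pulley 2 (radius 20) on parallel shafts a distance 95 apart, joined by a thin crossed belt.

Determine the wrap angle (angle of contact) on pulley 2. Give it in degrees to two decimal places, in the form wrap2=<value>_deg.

crossed belt: β = asin((r1+r2)/C) = asin(34/95) = 20.9710°
wrap1 = wrap2 = π + 2β = 221.9419°

wrap2=221.94_deg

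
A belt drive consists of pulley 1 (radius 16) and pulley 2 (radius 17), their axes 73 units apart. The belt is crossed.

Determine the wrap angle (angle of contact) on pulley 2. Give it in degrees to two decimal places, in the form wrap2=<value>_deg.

wrap2=233.75_deg

crossed belt: β = asin((r1+r2)/C) = asin(33/73) = 26.8756°
wrap1 = wrap2 = π + 2β = 233.7512°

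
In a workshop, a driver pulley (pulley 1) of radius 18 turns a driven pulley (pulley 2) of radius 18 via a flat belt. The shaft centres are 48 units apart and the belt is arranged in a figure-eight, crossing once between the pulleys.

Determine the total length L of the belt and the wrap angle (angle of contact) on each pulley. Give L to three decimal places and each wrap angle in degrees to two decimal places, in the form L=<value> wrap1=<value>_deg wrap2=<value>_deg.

crossed belt: β = asin((r1+r2)/C) = asin(36/48) = 48.5904°
wrap1 = wrap2 = π + 2β = 277.1808°
tangent length = C·cosβ = 31.7490
L = (r1+r2)·wrap + 2·C·cosβ = 36·4.8377 + 2·31.7490 = 237.6558

L=237.656 wrap1=277.18_deg wrap2=277.18_deg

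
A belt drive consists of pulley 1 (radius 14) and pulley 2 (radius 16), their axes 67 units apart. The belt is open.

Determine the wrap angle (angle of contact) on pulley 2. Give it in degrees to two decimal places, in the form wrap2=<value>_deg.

wrap2=183.42_deg

open belt: β = asin((r2−r1)/C) = asin(2/67) = 1.7106°
wrap1 = π − 2β = 176.5788°
wrap2 = π + 2β = 183.4212°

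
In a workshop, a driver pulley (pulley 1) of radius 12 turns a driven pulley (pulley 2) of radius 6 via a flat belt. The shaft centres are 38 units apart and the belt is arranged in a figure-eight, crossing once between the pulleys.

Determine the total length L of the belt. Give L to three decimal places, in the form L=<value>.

L=141.246

crossed belt: β = asin((r1+r2)/C) = asin(18/38) = 28.2737°
wrap1 = wrap2 = π + 2β = 236.5474°
tangent length = C·cosβ = 33.4664
L = (r1+r2)·wrap + 2·C·cosβ = 18·4.1285 + 2·33.4664 = 141.2464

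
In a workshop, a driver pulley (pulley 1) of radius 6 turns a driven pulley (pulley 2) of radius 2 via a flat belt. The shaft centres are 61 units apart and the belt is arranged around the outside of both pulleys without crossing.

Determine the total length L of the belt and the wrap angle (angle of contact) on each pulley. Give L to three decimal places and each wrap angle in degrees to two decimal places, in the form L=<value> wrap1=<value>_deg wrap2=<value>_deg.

L=147.395 wrap1=187.52_deg wrap2=172.48_deg

open belt: β = asin((r2−r1)/C) = asin(-4/61) = -3.7598°
wrap1 = π − 2β = 187.5196°
wrap2 = π + 2β = 172.4804°
tangent length = C·cosβ = 60.8687
L = r1·wrap1 + r2·wrap2 + 2·C·cosβ = 6·3.2728 + 2·3.0104 + 2·60.8687 = 147.3951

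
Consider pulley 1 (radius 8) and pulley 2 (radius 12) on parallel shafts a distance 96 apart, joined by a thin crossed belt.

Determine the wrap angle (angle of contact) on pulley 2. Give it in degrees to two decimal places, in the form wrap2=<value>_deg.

wrap2=204.05_deg

crossed belt: β = asin((r1+r2)/C) = asin(20/96) = 12.0247°
wrap1 = wrap2 = π + 2β = 204.0494°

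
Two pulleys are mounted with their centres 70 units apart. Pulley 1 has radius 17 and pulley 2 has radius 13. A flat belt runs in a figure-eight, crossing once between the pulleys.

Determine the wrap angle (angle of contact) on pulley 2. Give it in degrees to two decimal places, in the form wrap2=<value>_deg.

crossed belt: β = asin((r1+r2)/C) = asin(30/70) = 25.3769°
wrap1 = wrap2 = π + 2β = 230.7539°

wrap2=230.75_deg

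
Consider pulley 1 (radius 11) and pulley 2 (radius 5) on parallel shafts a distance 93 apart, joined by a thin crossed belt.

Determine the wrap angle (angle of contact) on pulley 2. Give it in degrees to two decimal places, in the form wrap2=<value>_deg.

crossed belt: β = asin((r1+r2)/C) = asin(16/93) = 9.9066°
wrap1 = wrap2 = π + 2β = 199.8133°

wrap2=199.81_deg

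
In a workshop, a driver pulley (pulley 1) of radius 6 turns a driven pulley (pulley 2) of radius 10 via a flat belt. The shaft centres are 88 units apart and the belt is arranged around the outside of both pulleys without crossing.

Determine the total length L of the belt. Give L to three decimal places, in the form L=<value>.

L=226.447

open belt: β = asin((r2−r1)/C) = asin(4/88) = 2.6053°
wrap1 = π − 2β = 174.7895°
wrap2 = π + 2β = 185.2105°
tangent length = C·cosβ = 87.9090
L = r1·wrap1 + r2·wrap2 + 2·C·cosβ = 6·3.0507 + 10·3.2325 + 2·87.9090 = 226.4473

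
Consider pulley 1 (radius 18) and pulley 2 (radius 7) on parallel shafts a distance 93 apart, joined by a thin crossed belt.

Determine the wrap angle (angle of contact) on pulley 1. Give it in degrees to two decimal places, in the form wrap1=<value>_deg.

wrap1=211.19_deg

crossed belt: β = asin((r1+r2)/C) = asin(25/93) = 15.5939°
wrap1 = wrap2 = π + 2β = 211.1878°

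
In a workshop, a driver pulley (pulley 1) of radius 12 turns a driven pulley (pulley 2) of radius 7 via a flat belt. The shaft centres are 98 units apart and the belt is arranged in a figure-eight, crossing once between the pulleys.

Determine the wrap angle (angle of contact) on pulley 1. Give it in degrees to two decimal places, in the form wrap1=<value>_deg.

crossed belt: β = asin((r1+r2)/C) = asin(19/98) = 11.1792°
wrap1 = wrap2 = π + 2β = 202.3583°

wrap1=202.36_deg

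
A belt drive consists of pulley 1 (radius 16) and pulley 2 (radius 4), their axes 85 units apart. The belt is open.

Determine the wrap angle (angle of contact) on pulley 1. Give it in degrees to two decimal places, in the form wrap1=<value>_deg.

wrap1=196.23_deg

open belt: β = asin((r2−r1)/C) = asin(-12/85) = -8.1159°
wrap1 = π − 2β = 196.2319°
wrap2 = π + 2β = 163.7681°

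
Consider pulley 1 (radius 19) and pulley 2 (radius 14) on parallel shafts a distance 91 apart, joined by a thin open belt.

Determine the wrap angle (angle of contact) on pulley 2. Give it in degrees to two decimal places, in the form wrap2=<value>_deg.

wrap2=173.70_deg

open belt: β = asin((r2−r1)/C) = asin(-5/91) = -3.1497°
wrap1 = π − 2β = 186.2994°
wrap2 = π + 2β = 173.7006°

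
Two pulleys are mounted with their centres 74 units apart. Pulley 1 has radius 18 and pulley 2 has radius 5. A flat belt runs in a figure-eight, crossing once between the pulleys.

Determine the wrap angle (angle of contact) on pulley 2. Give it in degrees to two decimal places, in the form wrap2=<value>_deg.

crossed belt: β = asin((r1+r2)/C) = asin(23/74) = 18.1081°
wrap1 = wrap2 = π + 2β = 216.2162°

wrap2=216.22_deg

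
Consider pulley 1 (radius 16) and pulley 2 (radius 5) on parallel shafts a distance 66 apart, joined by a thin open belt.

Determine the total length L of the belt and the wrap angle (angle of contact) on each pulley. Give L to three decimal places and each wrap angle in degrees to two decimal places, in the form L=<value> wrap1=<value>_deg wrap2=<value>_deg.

L=199.811 wrap1=199.19_deg wrap2=160.81_deg

open belt: β = asin((r2−r1)/C) = asin(-11/66) = -9.5941°
wrap1 = π − 2β = 199.1881°
wrap2 = π + 2β = 160.8119°
tangent length = C·cosβ = 65.0769
L = r1·wrap1 + r2·wrap2 + 2·C·cosβ = 16·3.4765 + 5·2.8067 + 2·65.0769 = 199.8111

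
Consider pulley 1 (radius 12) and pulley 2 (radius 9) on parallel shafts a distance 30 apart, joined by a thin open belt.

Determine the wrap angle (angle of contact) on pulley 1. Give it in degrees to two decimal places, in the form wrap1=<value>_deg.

wrap1=191.48_deg

open belt: β = asin((r2−r1)/C) = asin(-3/30) = -5.7392°
wrap1 = π − 2β = 191.4783°
wrap2 = π + 2β = 168.5217°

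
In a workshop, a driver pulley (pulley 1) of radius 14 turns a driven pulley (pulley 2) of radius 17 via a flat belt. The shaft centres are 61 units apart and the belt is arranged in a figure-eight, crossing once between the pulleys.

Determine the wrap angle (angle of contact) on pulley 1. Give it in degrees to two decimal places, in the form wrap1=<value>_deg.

wrap1=241.09_deg

crossed belt: β = asin((r1+r2)/C) = asin(31/61) = 30.5438°
wrap1 = wrap2 = π + 2β = 241.0876°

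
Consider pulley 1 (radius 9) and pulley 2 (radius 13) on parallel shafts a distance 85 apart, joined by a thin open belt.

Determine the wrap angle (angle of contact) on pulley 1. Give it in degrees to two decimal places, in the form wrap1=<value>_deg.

wrap1=174.61_deg

open belt: β = asin((r2−r1)/C) = asin(4/85) = 2.6973°
wrap1 = π − 2β = 174.6055°
wrap2 = π + 2β = 185.3945°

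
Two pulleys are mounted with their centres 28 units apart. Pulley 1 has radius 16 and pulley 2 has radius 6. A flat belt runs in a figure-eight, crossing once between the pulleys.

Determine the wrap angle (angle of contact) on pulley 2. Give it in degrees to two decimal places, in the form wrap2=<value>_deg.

wrap2=283.57_deg

crossed belt: β = asin((r1+r2)/C) = asin(22/28) = 51.7868°
wrap1 = wrap2 = π + 2β = 283.5736°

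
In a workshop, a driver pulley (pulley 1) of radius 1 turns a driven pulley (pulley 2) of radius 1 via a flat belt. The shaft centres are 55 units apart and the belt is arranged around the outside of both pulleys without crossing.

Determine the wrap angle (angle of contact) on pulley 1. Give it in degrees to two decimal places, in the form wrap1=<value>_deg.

wrap1=180.00_deg

open belt: β = asin((r2−r1)/C) = asin(0/55) = 0.0000°
wrap1 = π − 2β = 180.0000°
wrap2 = π + 2β = 180.0000°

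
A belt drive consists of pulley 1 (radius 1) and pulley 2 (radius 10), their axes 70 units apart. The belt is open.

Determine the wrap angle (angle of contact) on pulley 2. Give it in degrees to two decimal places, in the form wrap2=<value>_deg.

open belt: β = asin((r2−r1)/C) = asin(9/70) = 7.3870°
wrap1 = π − 2β = 165.2259°
wrap2 = π + 2β = 194.7741°

wrap2=194.77_deg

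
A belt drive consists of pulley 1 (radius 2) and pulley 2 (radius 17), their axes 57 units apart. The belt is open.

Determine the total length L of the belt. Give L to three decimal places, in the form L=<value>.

open belt: β = asin((r2−r1)/C) = asin(15/57) = 15.2575°
wrap1 = π − 2β = 149.4850°
wrap2 = π + 2β = 210.5150°
tangent length = C·cosβ = 54.9909
L = r1·wrap1 + r2·wrap2 + 2·C·cosβ = 2·2.6090 + 17·3.6742 + 2·54.9909 = 177.6609

L=177.661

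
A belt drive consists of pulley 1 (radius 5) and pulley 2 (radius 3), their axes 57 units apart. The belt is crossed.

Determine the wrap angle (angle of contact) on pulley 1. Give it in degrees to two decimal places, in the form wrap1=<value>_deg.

wrap1=196.14_deg

crossed belt: β = asin((r1+r2)/C) = asin(8/57) = 8.0682°
wrap1 = wrap2 = π + 2β = 196.1363°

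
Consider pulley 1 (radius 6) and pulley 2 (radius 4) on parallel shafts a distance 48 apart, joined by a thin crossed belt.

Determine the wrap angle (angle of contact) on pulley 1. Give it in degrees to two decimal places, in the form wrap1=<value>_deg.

crossed belt: β = asin((r1+r2)/C) = asin(10/48) = 12.0247°
wrap1 = wrap2 = π + 2β = 204.0494°

wrap1=204.05_deg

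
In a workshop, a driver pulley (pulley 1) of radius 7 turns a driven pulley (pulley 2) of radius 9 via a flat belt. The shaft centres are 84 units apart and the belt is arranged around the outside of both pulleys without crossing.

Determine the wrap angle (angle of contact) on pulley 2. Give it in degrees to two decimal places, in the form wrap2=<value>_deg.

open belt: β = asin((r2−r1)/C) = asin(2/84) = 1.3643°
wrap1 = π − 2β = 177.2714°
wrap2 = π + 2β = 182.7286°

wrap2=182.73_deg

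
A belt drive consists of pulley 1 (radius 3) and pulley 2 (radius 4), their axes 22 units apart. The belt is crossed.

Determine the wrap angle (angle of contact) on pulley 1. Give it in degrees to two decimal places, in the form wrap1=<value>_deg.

crossed belt: β = asin((r1+r2)/C) = asin(7/22) = 18.5530°
wrap1 = wrap2 = π + 2β = 217.1060°

wrap1=217.11_deg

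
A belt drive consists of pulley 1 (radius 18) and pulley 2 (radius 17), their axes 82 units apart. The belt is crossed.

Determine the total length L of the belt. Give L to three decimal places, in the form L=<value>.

L=289.135

crossed belt: β = asin((r1+r2)/C) = asin(35/82) = 25.2665°
wrap1 = wrap2 = π + 2β = 230.5330°
tangent length = C·cosβ = 74.1552
L = (r1+r2)·wrap + 2·C·cosβ = 35·4.0236 + 2·74.1552 = 289.1351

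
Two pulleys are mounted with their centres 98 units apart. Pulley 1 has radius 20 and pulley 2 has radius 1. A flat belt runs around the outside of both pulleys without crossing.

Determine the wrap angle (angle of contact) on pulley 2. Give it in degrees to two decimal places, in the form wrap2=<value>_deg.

open belt: β = asin((r2−r1)/C) = asin(-19/98) = -11.1792°
wrap1 = π − 2β = 202.3583°
wrap2 = π + 2β = 157.6417°

wrap2=157.64_deg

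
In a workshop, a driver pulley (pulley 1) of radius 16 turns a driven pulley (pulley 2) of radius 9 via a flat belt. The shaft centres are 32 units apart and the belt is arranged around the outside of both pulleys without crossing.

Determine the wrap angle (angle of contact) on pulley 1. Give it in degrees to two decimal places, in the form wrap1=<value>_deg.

open belt: β = asin((r2−r1)/C) = asin(-7/32) = -12.6356°
wrap1 = π − 2β = 205.2713°
wrap2 = π + 2β = 154.7287°

wrap1=205.27_deg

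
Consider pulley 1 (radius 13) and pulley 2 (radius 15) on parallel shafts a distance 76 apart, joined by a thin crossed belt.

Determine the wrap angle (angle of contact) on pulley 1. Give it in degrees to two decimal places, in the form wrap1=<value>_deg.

crossed belt: β = asin((r1+r2)/C) = asin(28/76) = 21.6183°
wrap1 = wrap2 = π + 2β = 223.2365°

wrap1=223.24_deg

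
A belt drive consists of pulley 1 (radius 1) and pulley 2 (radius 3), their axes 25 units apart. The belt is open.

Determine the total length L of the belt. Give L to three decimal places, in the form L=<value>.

open belt: β = asin((r2−r1)/C) = asin(2/25) = 4.5886°
wrap1 = π − 2β = 170.8229°
wrap2 = π + 2β = 189.1771°
tangent length = C·cosβ = 24.9199
L = r1·wrap1 + r2·wrap2 + 2·C·cosβ = 1·2.9814 + 3·3.3018 + 2·24.9199 = 62.7265

L=62.726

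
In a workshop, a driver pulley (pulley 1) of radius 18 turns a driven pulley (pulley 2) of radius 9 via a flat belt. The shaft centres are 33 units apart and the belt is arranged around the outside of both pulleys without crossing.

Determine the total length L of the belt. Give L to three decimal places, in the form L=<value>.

open belt: β = asin((r2−r1)/C) = asin(-9/33) = -15.8266°
wrap1 = π − 2β = 211.6532°
wrap2 = π + 2β = 148.3468°
tangent length = C·cosβ = 31.7490
L = r1·wrap1 + r2·wrap2 + 2·C·cosβ = 18·3.6940 + 9·2.5891 + 2·31.7490 = 153.2931

L=153.293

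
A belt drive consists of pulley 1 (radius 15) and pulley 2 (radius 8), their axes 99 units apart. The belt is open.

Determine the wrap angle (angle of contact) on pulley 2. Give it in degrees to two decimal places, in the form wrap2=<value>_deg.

open belt: β = asin((r2−r1)/C) = asin(-7/99) = -4.0546°
wrap1 = π − 2β = 188.1092°
wrap2 = π + 2β = 171.8908°

wrap2=171.89_deg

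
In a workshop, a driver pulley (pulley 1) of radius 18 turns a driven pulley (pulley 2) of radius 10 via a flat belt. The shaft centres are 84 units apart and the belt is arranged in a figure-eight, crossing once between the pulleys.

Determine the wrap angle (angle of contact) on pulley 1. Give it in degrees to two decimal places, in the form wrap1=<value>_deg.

wrap1=218.94_deg

crossed belt: β = asin((r1+r2)/C) = asin(28/84) = 19.4712°
wrap1 = wrap2 = π + 2β = 218.9424°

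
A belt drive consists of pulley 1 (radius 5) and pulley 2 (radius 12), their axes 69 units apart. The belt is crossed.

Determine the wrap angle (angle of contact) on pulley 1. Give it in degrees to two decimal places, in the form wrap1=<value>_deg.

crossed belt: β = asin((r1+r2)/C) = asin(17/69) = 14.2632°
wrap1 = wrap2 = π + 2β = 208.5264°

wrap1=208.53_deg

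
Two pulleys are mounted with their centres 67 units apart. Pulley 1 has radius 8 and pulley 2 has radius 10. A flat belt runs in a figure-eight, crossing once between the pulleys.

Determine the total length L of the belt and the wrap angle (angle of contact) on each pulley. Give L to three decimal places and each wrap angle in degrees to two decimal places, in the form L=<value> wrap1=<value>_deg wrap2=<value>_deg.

L=195.414 wrap1=211.17_deg wrap2=211.17_deg

crossed belt: β = asin((r1+r2)/C) = asin(18/67) = 15.5843°
wrap1 = wrap2 = π + 2β = 211.1687°
tangent length = C·cosβ = 64.5368
L = (r1+r2)·wrap + 2·C·cosβ = 18·3.6856 + 2·64.5368 = 195.4142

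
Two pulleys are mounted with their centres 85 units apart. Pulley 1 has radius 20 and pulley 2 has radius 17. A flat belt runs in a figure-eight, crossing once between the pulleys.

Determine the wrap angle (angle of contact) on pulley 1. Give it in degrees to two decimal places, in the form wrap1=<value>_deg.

wrap1=231.61_deg

crossed belt: β = asin((r1+r2)/C) = asin(37/85) = 25.8040°
wrap1 = wrap2 = π + 2β = 231.6080°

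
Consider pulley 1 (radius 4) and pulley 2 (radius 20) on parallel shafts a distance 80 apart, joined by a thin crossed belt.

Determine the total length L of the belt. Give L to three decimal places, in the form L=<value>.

crossed belt: β = asin((r1+r2)/C) = asin(24/80) = 17.4576°
wrap1 = wrap2 = π + 2β = 214.9152°
tangent length = C·cosβ = 76.3151
L = (r1+r2)·wrap + 2·C·cosβ = 24·3.7510 + 2·76.3151 = 242.6537

L=242.654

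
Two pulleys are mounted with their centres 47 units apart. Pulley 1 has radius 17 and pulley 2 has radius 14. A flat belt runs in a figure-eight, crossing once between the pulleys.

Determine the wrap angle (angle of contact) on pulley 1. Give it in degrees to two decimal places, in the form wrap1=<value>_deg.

crossed belt: β = asin((r1+r2)/C) = asin(31/47) = 41.2674°
wrap1 = wrap2 = π + 2β = 262.5349°

wrap1=262.53_deg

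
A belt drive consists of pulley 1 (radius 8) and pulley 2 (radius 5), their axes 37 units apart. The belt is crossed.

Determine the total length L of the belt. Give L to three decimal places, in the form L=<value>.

L=119.457

crossed belt: β = asin((r1+r2)/C) = asin(13/37) = 20.5700°
wrap1 = wrap2 = π + 2β = 221.1400°
tangent length = C·cosβ = 34.6410
L = (r1+r2)·wrap + 2·C·cosβ = 13·3.8596 + 2·34.6410 = 119.4571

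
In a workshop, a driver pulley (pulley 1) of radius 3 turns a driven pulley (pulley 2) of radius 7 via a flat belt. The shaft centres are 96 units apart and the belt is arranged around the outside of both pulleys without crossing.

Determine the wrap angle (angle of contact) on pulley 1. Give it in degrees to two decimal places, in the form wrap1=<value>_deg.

open belt: β = asin((r2−r1)/C) = asin(4/96) = 2.3880°
wrap1 = π − 2β = 175.2240°
wrap2 = π + 2β = 184.7760°

wrap1=175.22_deg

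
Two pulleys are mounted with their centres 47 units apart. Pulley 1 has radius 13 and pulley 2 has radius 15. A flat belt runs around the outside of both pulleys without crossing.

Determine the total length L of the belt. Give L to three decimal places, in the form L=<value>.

open belt: β = asin((r2−r1)/C) = asin(2/47) = 2.4389°
wrap1 = π − 2β = 175.1223°
wrap2 = π + 2β = 184.8777°
tangent length = C·cosβ = 46.9574
L = r1·wrap1 + r2·wrap2 + 2·C·cosβ = 13·3.0565 + 15·3.2267 + 2·46.9574 = 182.0497

L=182.050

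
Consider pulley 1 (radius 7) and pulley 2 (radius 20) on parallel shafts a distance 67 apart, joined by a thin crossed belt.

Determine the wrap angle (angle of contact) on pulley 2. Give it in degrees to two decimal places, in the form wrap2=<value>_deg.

wrap2=227.53_deg

crossed belt: β = asin((r1+r2)/C) = asin(27/67) = 23.7649°
wrap1 = wrap2 = π + 2β = 227.5298°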